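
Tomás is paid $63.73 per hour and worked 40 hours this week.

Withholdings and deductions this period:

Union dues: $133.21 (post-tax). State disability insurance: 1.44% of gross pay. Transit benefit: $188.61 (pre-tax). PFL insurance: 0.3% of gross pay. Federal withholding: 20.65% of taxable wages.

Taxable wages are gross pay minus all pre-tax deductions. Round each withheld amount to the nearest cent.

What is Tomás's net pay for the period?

$1695.56

Gross pay: 40 × $63.73 = $2549.20
Transit benefit: $188.61
Taxable wages = $2549.20 − $188.61 = $2360.59
Federal withholding: $2360.59 × 0.2065 = $487.46
State disability insurance: $2549.20 × 0.0144 = $36.71
PFL insurance: $2549.20 × 0.003 = $7.65
Union dues: $133.21
Total deductions = $188.61 + $487.46 + $36.71 + $7.65 + $133.21 = $853.64
Net pay = $2549.20 − $853.64 = $1695.56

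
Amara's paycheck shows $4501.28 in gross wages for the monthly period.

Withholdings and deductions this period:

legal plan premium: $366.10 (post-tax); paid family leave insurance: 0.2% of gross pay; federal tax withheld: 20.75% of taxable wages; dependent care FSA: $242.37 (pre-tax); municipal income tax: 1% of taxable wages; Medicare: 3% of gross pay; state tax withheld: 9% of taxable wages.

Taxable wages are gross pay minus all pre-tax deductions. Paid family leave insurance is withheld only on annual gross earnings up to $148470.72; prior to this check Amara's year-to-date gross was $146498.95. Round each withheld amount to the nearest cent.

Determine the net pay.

$2444.22

Dependent care FSA: $242.37
Taxable wages = $4501.28 − $242.37 = $4258.91
Federal tax withheld: $4258.91 × 0.2075 = $883.72
State tax withheld: $4258.91 × 0.09 = $383.30
Municipal income tax: $4258.91 × 0.01 = $42.59
Medicare: $4501.28 × 0.03 = $135.04
Paid family leave insurance: only $148470.72 − $146498.95 = $1971.77 of this check is subject → $1971.77 × 0.002 = $3.94
Legal plan premium: $366.10
Total deductions = $242.37 + $883.72 + $383.30 + $42.59 + $135.04 + $3.94 + $366.10 = $2057.06
Net pay = $4501.28 − $2057.06 = $2444.22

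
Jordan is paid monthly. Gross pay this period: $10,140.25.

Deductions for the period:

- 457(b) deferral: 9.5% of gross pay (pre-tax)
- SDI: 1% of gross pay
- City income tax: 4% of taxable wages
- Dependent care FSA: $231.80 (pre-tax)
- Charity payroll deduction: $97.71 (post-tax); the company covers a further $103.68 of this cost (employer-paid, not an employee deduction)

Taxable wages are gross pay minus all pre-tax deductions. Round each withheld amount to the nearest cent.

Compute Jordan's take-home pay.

Dependent care FSA: $231.80
457(b) deferral: $10,140.25 × 0.095 = $963.32
Pre-tax total = $231.80 + $963.32 = $1,195.12
Taxable wages = $10,140.25 − $1,195.12 = $8,945.13
City income tax: $8,945.13 × 0.04 = $357.81
SDI: $10,140.25 × 0.01 = $101.40
Charity payroll deduction: $97.71
(Employer's $103.68 toward charity payroll deduction is not withheld from the employee.)
Total deductions = $231.80 + $963.32 + $357.81 + $101.40 + $97.71 = $1,752.04
Net pay = $10,140.25 − $1,752.04 = $8,388.21

$8,388.21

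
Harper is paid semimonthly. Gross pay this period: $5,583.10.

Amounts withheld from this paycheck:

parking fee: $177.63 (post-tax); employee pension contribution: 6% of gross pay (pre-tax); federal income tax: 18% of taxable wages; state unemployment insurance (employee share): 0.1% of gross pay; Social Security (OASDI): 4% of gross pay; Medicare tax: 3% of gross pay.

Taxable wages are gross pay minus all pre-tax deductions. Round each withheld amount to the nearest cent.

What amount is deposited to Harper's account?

Employee pension contribution: $5,583.10 × 0.06 = $334.99
Taxable wages = $5,583.10 − $334.99 = $5,248.11
Federal income tax: $5,248.11 × 0.18 = $944.66
State unemployment insurance (employee share): $5,583.10 × 0.001 = $5.58
Medicare tax: $5,583.10 × 0.03 = $167.49
Social Security (OASDI): $5,583.10 × 0.04 = $223.32
Parking fee: $177.63
Total deductions = $334.99 + $944.66 + $5.58 + $167.49 + $223.32 + $177.63 = $1,853.67
Net pay = $5,583.10 − $1,853.67 = $3,729.43

$3,729.43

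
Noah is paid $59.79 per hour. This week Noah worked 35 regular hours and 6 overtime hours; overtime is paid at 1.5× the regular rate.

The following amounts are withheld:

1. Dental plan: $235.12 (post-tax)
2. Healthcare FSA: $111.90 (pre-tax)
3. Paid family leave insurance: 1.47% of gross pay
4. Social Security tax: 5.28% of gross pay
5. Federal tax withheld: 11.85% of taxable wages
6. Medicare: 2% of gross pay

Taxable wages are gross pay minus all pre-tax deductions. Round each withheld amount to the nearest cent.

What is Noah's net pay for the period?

$1,755.07

Regular pay: 35 × $59.79 = $2,092.65
Overtime pay: 6 × $59.79 × 1.5 = $538.11
Gross pay = $2,092.65 + $538.11 = $2,630.76
Healthcare FSA: $111.90
Taxable wages = $2,630.76 − $111.90 = $2,518.86
Federal tax withheld: $2,518.86 × 0.1185 = $298.48
Social Security tax: $2,630.76 × 0.0528 = $138.90
Paid family leave insurance: $2,630.76 × 0.0147 = $38.67
Medicare: $2,630.76 × 0.02 = $52.62
Dental plan: $235.12
Total deductions = $111.90 + $298.48 + $138.90 + $38.67 + $52.62 + $235.12 = $875.69
Net pay = $2,630.76 − $875.69 = $1,755.07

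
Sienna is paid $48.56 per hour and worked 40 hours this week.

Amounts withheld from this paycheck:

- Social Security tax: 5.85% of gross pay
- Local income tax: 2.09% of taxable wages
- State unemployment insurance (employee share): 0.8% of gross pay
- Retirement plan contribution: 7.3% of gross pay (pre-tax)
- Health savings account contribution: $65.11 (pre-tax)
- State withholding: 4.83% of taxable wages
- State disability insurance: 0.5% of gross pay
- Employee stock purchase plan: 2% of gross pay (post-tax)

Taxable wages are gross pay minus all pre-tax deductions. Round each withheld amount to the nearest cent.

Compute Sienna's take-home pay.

$1437.67

Gross pay: 40 × $48.56 = $1942.40
Retirement plan contribution: $1942.40 × 0.073 = $141.80
Health savings account contribution: $65.11
Pre-tax total = $141.80 + $65.11 = $206.91
Taxable wages = $1942.40 − $206.91 = $1735.49
State withholding: $1735.49 × 0.0483 = $83.82
Local income tax: $1735.49 × 0.0209 = $36.27
Social Security tax: $1942.40 × 0.0585 = $113.63
State unemployment insurance (employee share): $1942.40 × 0.008 = $15.54
State disability insurance: $1942.40 × 0.005 = $9.71
Employee stock purchase plan: $1942.40 × 0.02 = $38.85
Total deductions = $141.80 + $65.11 + $83.82 + $36.27 + $113.63 + $15.54 + $9.71 + $38.85 = $504.73
Net pay = $1942.40 − $504.73 = $1437.67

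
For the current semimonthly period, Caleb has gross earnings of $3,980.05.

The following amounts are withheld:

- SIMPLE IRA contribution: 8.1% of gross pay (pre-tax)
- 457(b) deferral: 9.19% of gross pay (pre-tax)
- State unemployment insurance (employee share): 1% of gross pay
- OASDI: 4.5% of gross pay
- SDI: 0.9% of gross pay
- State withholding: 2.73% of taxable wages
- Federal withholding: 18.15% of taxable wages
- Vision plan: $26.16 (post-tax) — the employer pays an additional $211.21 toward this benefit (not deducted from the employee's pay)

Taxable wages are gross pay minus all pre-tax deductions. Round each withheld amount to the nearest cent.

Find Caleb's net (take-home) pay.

$2,323.67

SIMPLE IRA contribution: $3,980.05 × 0.081 = $322.38
457(b) deferral: $3,980.05 × 0.0919 = $365.77
Pre-tax total = $322.38 + $365.77 = $688.15
Taxable wages = $3,980.05 − $688.15 = $3,291.90
State withholding: $3,291.90 × 0.0273 = $89.87
Federal withholding: $3,291.90 × 0.1815 = $597.48
State unemployment insurance (employee share): $3,980.05 × 0.01 = $39.80
SDI: $3,980.05 × 0.009 = $35.82
OASDI: $3,980.05 × 0.045 = $179.10
Vision plan: $26.16
(Employer's $211.21 toward vision plan is not withheld from the employee.)
Total deductions = $322.38 + $365.77 + $89.87 + $597.48 + $39.80 + $35.82 + $179.10 + $26.16 = $1,656.38
Net pay = $3,980.05 − $1,656.38 = $2,323.67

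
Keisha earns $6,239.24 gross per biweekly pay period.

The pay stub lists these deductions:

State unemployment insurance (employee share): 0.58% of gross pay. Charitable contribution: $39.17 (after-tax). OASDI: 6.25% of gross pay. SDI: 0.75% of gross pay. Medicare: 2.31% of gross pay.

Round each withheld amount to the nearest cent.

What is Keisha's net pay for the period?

$5,583.01

SDI: $6,239.24 × 0.0075 = $46.79
State unemployment insurance (employee share): $6,239.24 × 0.0058 = $36.19
Medicare: $6,239.24 × 0.0231 = $144.13
OASDI: $6,239.24 × 0.0625 = $389.95
Charitable contribution: $39.17
Total deductions = $46.79 + $36.19 + $144.13 + $389.95 + $39.17 = $656.23
Net pay = $6,239.24 − $656.23 = $5,583.01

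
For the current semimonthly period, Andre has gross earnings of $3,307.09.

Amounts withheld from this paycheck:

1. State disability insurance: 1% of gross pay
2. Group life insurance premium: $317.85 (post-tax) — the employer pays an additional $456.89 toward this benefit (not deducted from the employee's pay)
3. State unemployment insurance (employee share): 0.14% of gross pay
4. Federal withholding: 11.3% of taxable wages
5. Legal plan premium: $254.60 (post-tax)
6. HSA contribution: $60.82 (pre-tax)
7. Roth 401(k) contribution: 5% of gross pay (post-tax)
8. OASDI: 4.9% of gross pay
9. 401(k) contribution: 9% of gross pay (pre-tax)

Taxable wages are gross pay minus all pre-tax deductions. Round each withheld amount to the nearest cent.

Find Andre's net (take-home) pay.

$1,677.88

HSA contribution: $60.82
401(k) contribution: $3,307.09 × 0.09 = $297.64
Pre-tax total = $60.82 + $297.64 = $358.46
Taxable wages = $3,307.09 − $358.46 = $2,948.63
Federal withholding: $2,948.63 × 0.113 = $333.20
State unemployment insurance (employee share): $3,307.09 × 0.0014 = $4.63
OASDI: $3,307.09 × 0.049 = $162.05
State disability insurance: $3,307.09 × 0.01 = $33.07
Roth 401(k) contribution: $3,307.09 × 0.05 = $165.35
Group life insurance premium: $317.85
Legal plan premium: $254.60
(Employer's $456.89 toward group life insurance premium is not withheld from the employee.)
Total deductions = $60.82 + $297.64 + $333.20 + $4.63 + $162.05 + $33.07 + $165.35 + $317.85 + $254.60 = $1,629.21
Net pay = $3,307.09 − $1,629.21 = $1,677.88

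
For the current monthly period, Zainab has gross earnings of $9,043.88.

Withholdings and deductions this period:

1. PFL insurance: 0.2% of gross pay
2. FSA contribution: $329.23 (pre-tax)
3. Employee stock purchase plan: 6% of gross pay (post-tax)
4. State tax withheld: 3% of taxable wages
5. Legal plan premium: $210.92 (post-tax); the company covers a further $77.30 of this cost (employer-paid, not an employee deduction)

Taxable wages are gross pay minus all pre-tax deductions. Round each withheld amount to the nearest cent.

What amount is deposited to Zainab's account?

FSA contribution: $329.23
Taxable wages = $9,043.88 − $329.23 = $8,714.65
State tax withheld: $8,714.65 × 0.03 = $261.44
PFL insurance: $9,043.88 × 0.002 = $18.09
Employee stock purchase plan: $9,043.88 × 0.06 = $542.63
Legal plan premium: $210.92
(Employer's $77.30 toward legal plan premium is not withheld from the employee.)
Total deductions = $329.23 + $261.44 + $18.09 + $542.63 + $210.92 = $1,362.31
Net pay = $9,043.88 − $1,362.31 = $7,681.57

$7,681.57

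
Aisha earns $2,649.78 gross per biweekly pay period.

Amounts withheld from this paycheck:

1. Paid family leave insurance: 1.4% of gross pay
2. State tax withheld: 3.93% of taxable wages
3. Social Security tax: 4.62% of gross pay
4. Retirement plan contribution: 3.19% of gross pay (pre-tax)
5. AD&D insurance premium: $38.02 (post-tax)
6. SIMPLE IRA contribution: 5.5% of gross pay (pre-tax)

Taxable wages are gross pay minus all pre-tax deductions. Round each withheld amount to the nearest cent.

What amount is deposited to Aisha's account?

$2,126.88

SIMPLE IRA contribution: $2,649.78 × 0.055 = $145.74
Retirement plan contribution: $2,649.78 × 0.0319 = $84.53
Pre-tax total = $145.74 + $84.53 = $230.27
Taxable wages = $2,649.78 − $230.27 = $2,419.51
State tax withheld: $2,419.51 × 0.0393 = $95.09
Social Security tax: $2,649.78 × 0.0462 = $122.42
Paid family leave insurance: $2,649.78 × 0.014 = $37.10
AD&D insurance premium: $38.02
Total deductions = $145.74 + $84.53 + $95.09 + $122.42 + $37.10 + $38.02 = $522.90
Net pay = $2,649.78 − $522.90 = $2,126.88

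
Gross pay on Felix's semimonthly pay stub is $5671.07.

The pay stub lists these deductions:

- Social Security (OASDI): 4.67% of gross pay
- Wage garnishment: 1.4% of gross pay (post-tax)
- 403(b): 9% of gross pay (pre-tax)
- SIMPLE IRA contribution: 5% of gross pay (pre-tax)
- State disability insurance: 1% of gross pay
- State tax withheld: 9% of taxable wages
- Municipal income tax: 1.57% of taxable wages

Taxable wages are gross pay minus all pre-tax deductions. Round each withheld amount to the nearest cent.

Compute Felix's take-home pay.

$3960.67

SIMPLE IRA contribution: $5671.07 × 0.05 = $283.55
403(b): $5671.07 × 0.09 = $510.40
Pre-tax total = $283.55 + $510.40 = $793.95
Taxable wages = $5671.07 − $793.95 = $4877.12
State tax withheld: $4877.12 × 0.09 = $438.94
Municipal income tax: $4877.12 × 0.0157 = $76.57
State disability insurance: $5671.07 × 0.01 = $56.71
Social Security (OASDI): $5671.07 × 0.0467 = $264.84
Wage garnishment: $5671.07 × 0.014 = $79.39
Total deductions = $283.55 + $510.40 + $438.94 + $76.57 + $56.71 + $264.84 + $79.39 = $1710.40
Net pay = $5671.07 − $1710.40 = $3960.67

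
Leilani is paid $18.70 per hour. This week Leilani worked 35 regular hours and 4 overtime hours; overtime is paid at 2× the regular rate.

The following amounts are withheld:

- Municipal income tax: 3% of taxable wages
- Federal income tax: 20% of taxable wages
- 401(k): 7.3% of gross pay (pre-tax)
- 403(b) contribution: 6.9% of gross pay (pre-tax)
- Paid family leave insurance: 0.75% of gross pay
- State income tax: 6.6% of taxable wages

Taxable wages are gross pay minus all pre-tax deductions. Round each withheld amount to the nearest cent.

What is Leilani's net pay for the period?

$479.68

Regular pay: 35 × $18.70 = $654.50
Overtime pay: 4 × $18.70 × 2 = $149.60
Gross pay = $654.50 + $149.60 = $804.10
403(b) contribution: $804.10 × 0.069 = $55.48
401(k): $804.10 × 0.073 = $58.70
Pre-tax total = $55.48 + $58.70 = $114.18
Taxable wages = $804.10 − $114.18 = $689.92
Federal income tax: $689.92 × 0.2 = $137.98
State income tax: $689.92 × 0.066 = $45.53
Municipal income tax: $689.92 × 0.03 = $20.70
Paid family leave insurance: $804.10 × 0.0075 = $6.03
Total deductions = $55.48 + $58.70 + $137.98 + $45.53 + $20.70 + $6.03 = $324.42
Net pay = $804.10 − $324.42 = $479.68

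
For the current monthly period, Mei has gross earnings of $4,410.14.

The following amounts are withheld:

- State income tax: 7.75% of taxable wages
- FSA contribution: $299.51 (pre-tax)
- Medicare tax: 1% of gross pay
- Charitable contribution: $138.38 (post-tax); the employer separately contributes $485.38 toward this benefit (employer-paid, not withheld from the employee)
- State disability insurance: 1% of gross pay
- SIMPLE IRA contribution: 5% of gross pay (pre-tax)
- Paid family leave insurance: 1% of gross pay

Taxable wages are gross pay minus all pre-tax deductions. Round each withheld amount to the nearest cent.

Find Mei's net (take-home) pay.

SIMPLE IRA contribution: $4,410.14 × 0.05 = $220.51
FSA contribution: $299.51
Pre-tax total = $220.51 + $299.51 = $520.02
Taxable wages = $4,410.14 − $520.02 = $3,890.12
State income tax: $3,890.12 × 0.0775 = $301.48
Paid family leave insurance: $4,410.14 × 0.01 = $44.10
State disability insurance: $4,410.14 × 0.01 = $44.10
Medicare tax: $4,410.14 × 0.01 = $44.10
Charitable contribution: $138.38
(Employer's $485.38 toward charitable contribution is not withheld from the employee.)
Total deductions = $220.51 + $299.51 + $301.48 + $44.10 + $44.10 + $44.10 + $138.38 = $1,092.18
Net pay = $4,410.14 − $1,092.18 = $3,317.96

$3,317.96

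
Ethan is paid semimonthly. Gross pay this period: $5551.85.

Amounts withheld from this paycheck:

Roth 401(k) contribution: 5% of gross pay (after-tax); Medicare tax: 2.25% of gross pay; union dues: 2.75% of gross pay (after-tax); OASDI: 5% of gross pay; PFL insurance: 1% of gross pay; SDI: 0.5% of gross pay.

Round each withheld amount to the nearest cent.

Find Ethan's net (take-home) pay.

$4635.79

OASDI: $5551.85 × 0.05 = $277.59
SDI: $5551.85 × 0.005 = $27.76
PFL insurance: $5551.85 × 0.01 = $55.52
Medicare tax: $5551.85 × 0.0225 = $124.92
Union dues: $5551.85 × 0.0275 = $152.68
Roth 401(k) contribution: $5551.85 × 0.05 = $277.59
Total deductions = $277.59 + $27.76 + $55.52 + $124.92 + $152.68 + $277.59 = $916.06
Net pay = $5551.85 − $916.06 = $4635.79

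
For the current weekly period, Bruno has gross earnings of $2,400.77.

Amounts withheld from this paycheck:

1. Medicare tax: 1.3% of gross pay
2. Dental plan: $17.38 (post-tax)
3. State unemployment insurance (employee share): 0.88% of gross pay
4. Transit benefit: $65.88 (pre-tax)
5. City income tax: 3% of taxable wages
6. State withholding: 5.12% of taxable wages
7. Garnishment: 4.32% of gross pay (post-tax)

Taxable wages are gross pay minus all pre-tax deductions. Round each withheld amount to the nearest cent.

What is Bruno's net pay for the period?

$1,971.86

Transit benefit: $65.88
Taxable wages = $2,400.77 − $65.88 = $2,334.89
State withholding: $2,334.89 × 0.0512 = $119.55
City income tax: $2,334.89 × 0.03 = $70.05
State unemployment insurance (employee share): $2,400.77 × 0.0088 = $21.13
Medicare tax: $2,400.77 × 0.013 = $31.21
Garnishment: $2,400.77 × 0.0432 = $103.71
Dental plan: $17.38
Total deductions = $65.88 + $119.55 + $70.05 + $21.13 + $31.21 + $103.71 + $17.38 = $428.91
Net pay = $2,400.77 − $428.91 = $1,971.86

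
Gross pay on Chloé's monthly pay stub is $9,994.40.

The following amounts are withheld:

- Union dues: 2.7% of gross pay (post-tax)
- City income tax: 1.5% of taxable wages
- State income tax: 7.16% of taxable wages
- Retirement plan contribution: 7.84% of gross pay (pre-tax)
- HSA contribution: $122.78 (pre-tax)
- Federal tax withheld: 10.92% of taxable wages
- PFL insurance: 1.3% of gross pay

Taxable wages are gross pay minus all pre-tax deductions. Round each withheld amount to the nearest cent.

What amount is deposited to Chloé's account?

HSA contribution: $122.78
Retirement plan contribution: $9,994.40 × 0.0784 = $783.56
Pre-tax total = $122.78 + $783.56 = $906.34
Taxable wages = $9,994.40 − $906.34 = $9,088.06
Federal tax withheld: $9,088.06 × 0.1092 = $992.42
City income tax: $9,088.06 × 0.015 = $136.32
State income tax: $9,088.06 × 0.0716 = $650.71
PFL insurance: $9,994.40 × 0.013 = $129.93
Union dues: $9,994.40 × 0.027 = $269.85
Total deductions = $122.78 + $783.56 + $992.42 + $136.32 + $650.71 + $129.93 + $269.85 = $3,085.57
Net pay = $9,994.40 − $3,085.57 = $6,908.83

$6,908.83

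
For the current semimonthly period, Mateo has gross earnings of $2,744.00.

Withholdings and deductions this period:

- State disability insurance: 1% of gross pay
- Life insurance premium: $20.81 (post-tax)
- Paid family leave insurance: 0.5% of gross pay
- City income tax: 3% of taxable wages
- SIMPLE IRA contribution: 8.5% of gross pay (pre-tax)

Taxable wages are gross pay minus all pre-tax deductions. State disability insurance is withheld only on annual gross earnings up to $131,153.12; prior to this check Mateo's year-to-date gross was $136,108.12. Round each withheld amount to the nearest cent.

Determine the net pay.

SIMPLE IRA contribution: $2,744.00 × 0.085 = $233.24
Taxable wages = $2,744.00 − $233.24 = $2,510.76
City income tax: $2,510.76 × 0.03 = $75.32
State disability insurance: annual cap $131,153.12 already reached (YTD $136,108.12), so $0.00
Paid family leave insurance: $2,744.00 × 0.005 = $13.72
Life insurance premium: $20.81
Total deductions = $233.24 + $75.32 + $0.00 + $13.72 + $20.81 = $343.09
Net pay = $2,744.00 − $343.09 = $2,400.91

$2,400.91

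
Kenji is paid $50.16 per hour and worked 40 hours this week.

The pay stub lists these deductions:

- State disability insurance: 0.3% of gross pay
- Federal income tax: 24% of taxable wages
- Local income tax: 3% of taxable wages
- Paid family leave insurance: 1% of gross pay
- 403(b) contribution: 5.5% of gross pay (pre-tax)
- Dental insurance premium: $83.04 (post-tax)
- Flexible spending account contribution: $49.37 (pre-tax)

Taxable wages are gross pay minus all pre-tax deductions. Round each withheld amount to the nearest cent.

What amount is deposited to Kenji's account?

$1238.96

Gross pay: 40 × $50.16 = $2006.40
403(b) contribution: $2006.40 × 0.055 = $110.35
Flexible spending account contribution: $49.37
Pre-tax total = $110.35 + $49.37 = $159.72
Taxable wages = $2006.40 − $159.72 = $1846.68
Federal income tax: $1846.68 × 0.24 = $443.20
Local income tax: $1846.68 × 0.03 = $55.40
Paid family leave insurance: $2006.40 × 0.01 = $20.06
State disability insurance: $2006.40 × 0.003 = $6.02
Dental insurance premium: $83.04
Total deductions = $110.35 + $49.37 + $443.20 + $55.40 + $20.06 + $6.02 + $83.04 = $767.44
Net pay = $2006.40 − $767.44 = $1238.96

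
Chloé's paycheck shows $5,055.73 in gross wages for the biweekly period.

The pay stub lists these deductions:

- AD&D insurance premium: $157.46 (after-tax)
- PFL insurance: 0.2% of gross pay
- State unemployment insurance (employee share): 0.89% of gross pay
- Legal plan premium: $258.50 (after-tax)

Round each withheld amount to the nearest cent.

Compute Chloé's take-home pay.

State unemployment insurance (employee share): $5,055.73 × 0.0089 = $45.00
PFL insurance: $5,055.73 × 0.002 = $10.11
AD&D insurance premium: $157.46
Legal plan premium: $258.50
Total deductions = $45.00 + $10.11 + $157.46 + $258.50 = $471.07
Net pay = $5,055.73 − $471.07 = $4,584.66

$4,584.66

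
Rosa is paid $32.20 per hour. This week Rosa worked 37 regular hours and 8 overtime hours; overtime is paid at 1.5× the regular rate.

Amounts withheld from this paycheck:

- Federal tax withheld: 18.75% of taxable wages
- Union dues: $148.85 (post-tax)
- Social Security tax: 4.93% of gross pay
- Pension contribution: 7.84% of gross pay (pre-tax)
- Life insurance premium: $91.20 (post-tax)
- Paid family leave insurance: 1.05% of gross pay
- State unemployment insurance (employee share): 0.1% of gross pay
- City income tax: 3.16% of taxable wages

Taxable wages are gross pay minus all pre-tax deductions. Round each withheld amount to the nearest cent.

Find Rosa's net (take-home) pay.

$799.52

Regular pay: 37 × $32.20 = $1,191.40
Overtime pay: 8 × $32.20 × 1.5 = $386.40
Gross pay = $1,191.40 + $386.40 = $1,577.80
Pension contribution: $1,577.80 × 0.0784 = $123.70
Taxable wages = $1,577.80 − $123.70 = $1,454.10
City income tax: $1,454.10 × 0.0316 = $45.95
Federal tax withheld: $1,454.10 × 0.1875 = $272.64
State unemployment insurance (employee share): $1,577.80 × 0.001 = $1.58
Paid family leave insurance: $1,577.80 × 0.0105 = $16.57
Social Security tax: $1,577.80 × 0.0493 = $77.79
Life insurance premium: $91.20
Union dues: $148.85
Total deductions = $123.70 + $45.95 + $272.64 + $1.58 + $16.57 + $77.79 + $91.20 + $148.85 = $778.28
Net pay = $1,577.80 − $778.28 = $799.52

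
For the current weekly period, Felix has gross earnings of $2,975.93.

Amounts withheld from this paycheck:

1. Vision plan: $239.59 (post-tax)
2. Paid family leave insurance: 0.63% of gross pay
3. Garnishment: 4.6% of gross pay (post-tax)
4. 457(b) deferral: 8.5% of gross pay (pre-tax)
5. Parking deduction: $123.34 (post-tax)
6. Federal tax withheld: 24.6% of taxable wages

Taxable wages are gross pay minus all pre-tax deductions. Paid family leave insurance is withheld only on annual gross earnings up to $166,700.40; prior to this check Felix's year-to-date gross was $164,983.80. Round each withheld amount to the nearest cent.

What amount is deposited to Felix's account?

457(b) deferral: $2,975.93 × 0.085 = $252.95
Taxable wages = $2,975.93 − $252.95 = $2,722.98
Federal tax withheld: $2,722.98 × 0.246 = $669.85
Paid family leave insurance: only $166,700.40 − $164,983.80 = $1,716.60 of this check is subject → $1,716.60 × 0.0063 = $10.81
Vision plan: $239.59
Parking deduction: $123.34
Garnishment: $2,975.93 × 0.046 = $136.89
Total deductions = $252.95 + $669.85 + $10.81 + $239.59 + $123.34 + $136.89 = $1,433.43
Net pay = $2,975.93 − $1,433.43 = $1,542.50

$1,542.50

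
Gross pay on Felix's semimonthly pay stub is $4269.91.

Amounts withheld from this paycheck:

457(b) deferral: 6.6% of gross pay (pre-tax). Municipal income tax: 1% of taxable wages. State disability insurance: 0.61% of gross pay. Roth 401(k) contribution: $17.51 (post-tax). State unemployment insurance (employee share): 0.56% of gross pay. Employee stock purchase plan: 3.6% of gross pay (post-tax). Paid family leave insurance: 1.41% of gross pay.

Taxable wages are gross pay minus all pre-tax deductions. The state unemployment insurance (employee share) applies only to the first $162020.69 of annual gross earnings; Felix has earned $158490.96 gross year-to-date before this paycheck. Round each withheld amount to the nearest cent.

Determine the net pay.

$3670.96

457(b) deferral: $4269.91 × 0.066 = $281.81
Taxable wages = $4269.91 − $281.81 = $3988.10
Municipal income tax: $3988.10 × 0.01 = $39.88
State unemployment insurance (employee share): only $162020.69 − $158490.96 = $3529.73 of this check is subject → $3529.73 × 0.0056 = $19.77
State disability insurance: $4269.91 × 0.0061 = $26.05
Paid family leave insurance: $4269.91 × 0.0141 = $60.21
Roth 401(k) contribution: $17.51
Employee stock purchase plan: $4269.91 × 0.036 = $153.72
Total deductions = $281.81 + $39.88 + $19.77 + $26.05 + $60.21 + $17.51 + $153.72 = $598.95
Net pay = $4269.91 − $598.95 = $3670.96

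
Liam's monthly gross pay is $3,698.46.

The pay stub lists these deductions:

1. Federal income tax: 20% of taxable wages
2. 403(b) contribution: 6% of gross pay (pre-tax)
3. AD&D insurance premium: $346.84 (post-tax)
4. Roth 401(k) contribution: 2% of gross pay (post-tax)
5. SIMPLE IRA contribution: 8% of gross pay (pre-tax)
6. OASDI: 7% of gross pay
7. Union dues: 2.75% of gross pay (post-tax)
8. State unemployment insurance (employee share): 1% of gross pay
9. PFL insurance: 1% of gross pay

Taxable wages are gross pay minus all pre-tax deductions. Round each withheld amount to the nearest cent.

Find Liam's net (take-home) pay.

$1,689.17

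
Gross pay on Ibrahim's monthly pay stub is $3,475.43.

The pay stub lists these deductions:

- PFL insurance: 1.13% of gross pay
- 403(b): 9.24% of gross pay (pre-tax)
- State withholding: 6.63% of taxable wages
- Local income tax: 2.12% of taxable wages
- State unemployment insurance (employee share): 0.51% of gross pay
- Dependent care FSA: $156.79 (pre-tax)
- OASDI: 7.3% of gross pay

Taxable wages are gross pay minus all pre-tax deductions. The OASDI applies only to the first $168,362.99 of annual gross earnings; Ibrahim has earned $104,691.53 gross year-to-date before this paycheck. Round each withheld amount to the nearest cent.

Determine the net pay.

403(b): $3,475.43 × 0.0924 = $321.13
Dependent care FSA: $156.79
Pre-tax total = $321.13 + $156.79 = $477.92
Taxable wages = $3,475.43 − $477.92 = $2,997.51
Local income tax: $2,997.51 × 0.0212 = $63.55
State withholding: $2,997.51 × 0.0663 = $198.73
PFL insurance: $3,475.43 × 0.0113 = $39.27
State unemployment insurance (employee share): $3,475.43 × 0.0051 = $17.72
OASDI: cap not yet reached, full $3,475.43 is subject → $3,475.43 × 0.073 = $253.71
Total deductions = $321.13 + $156.79 + $63.55 + $198.73 + $39.27 + $17.72 + $253.71 = $1,050.90
Net pay = $3,475.43 − $1,050.90 = $2,424.53

$2,424.53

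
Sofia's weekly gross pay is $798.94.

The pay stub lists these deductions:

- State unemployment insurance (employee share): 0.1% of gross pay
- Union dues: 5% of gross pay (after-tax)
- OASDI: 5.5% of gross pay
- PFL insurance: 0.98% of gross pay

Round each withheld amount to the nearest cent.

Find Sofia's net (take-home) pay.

$706.42

PFL insurance: $798.94 × 0.0098 = $7.83
State unemployment insurance (employee share): $798.94 × 0.001 = $0.80
OASDI: $798.94 × 0.055 = $43.94
Union dues: $798.94 × 0.05 = $39.95
Total deductions = $7.83 + $0.80 + $43.94 + $39.95 = $92.52
Net pay = $798.94 − $92.52 = $706.42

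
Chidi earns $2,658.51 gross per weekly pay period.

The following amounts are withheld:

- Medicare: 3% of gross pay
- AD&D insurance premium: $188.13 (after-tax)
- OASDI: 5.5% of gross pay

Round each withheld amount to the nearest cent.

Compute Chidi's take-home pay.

$2,244.40

OASDI: $2,658.51 × 0.055 = $146.22
Medicare: $2,658.51 × 0.03 = $79.76
AD&D insurance premium: $188.13
Total deductions = $146.22 + $79.76 + $188.13 = $414.11
Net pay = $2,658.51 − $414.11 = $2,244.40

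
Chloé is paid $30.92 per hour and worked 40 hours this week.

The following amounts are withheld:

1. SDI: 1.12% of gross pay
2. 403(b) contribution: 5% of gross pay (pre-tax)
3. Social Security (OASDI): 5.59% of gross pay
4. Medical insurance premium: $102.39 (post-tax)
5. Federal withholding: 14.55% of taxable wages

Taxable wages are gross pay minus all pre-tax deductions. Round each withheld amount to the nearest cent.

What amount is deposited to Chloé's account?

Gross pay: 40 × $30.92 = $1,236.80
403(b) contribution: $1,236.80 × 0.05 = $61.84
Taxable wages = $1,236.80 − $61.84 = $1,174.96
Federal withholding: $1,174.96 × 0.1455 = $170.96
SDI: $1,236.80 × 0.0112 = $13.85
Social Security (OASDI): $1,236.80 × 0.0559 = $69.14
Medical insurance premium: $102.39
Total deductions = $61.84 + $170.96 + $13.85 + $69.14 + $102.39 = $418.18
Net pay = $1,236.80 − $418.18 = $818.62

$818.62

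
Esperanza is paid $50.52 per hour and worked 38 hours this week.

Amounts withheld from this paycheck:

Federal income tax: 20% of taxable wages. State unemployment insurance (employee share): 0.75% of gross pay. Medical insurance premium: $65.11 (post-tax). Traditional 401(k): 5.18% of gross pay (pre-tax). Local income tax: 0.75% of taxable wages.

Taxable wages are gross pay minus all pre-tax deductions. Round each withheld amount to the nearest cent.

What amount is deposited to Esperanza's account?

Gross pay: 38 × $50.52 = $1,919.76
Traditional 401(k): $1,919.76 × 0.0518 = $99.44
Taxable wages = $1,919.76 − $99.44 = $1,820.32
Federal income tax: $1,820.32 × 0.2 = $364.06
Local income tax: $1,820.32 × 0.0075 = $13.65
State unemployment insurance (employee share): $1,919.76 × 0.0075 = $14.40
Medical insurance premium: $65.11
Total deductions = $99.44 + $364.06 + $13.65 + $14.40 + $65.11 = $556.66
Net pay = $1,919.76 − $556.66 = $1,363.10

$1,363.10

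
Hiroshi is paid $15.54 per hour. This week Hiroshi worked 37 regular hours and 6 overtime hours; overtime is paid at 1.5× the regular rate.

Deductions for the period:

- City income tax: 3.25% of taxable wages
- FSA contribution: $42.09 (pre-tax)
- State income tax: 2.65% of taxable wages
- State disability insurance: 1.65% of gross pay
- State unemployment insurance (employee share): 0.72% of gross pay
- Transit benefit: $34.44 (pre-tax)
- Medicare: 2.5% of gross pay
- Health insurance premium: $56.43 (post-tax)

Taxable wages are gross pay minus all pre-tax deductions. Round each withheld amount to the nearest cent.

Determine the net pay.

Regular pay: 37 × $15.54 = $574.98
Overtime pay: 6 × $15.54 × 1.5 = $139.86
Gross pay = $574.98 + $139.86 = $714.84
FSA contribution: $42.09
Transit benefit: $34.44
Pre-tax total = $42.09 + $34.44 = $76.53
Taxable wages = $714.84 − $76.53 = $638.31
City income tax: $638.31 × 0.0325 = $20.75
State income tax: $638.31 × 0.0265 = $16.92
State disability insurance: $714.84 × 0.0165 = $11.79
State unemployment insurance (employee share): $714.84 × 0.0072 = $5.15
Medicare: $714.84 × 0.025 = $17.87
Health insurance premium: $56.43
Total deductions = $42.09 + $34.44 + $20.75 + $16.92 + $11.79 + $5.15 + $17.87 + $56.43 = $205.44
Net pay = $714.84 − $205.44 = $509.40

$509.40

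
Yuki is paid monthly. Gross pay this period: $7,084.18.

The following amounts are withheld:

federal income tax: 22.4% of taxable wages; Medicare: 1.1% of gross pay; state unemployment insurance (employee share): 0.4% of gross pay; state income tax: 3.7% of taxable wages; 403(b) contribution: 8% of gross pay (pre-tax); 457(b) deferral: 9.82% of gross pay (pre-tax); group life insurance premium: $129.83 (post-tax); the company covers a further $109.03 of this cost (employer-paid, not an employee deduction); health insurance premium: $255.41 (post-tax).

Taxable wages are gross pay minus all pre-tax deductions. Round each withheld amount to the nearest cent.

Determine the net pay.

$3,810.78

403(b) contribution: $7,084.18 × 0.08 = $566.73
457(b) deferral: $7,084.18 × 0.0982 = $695.67
Pre-tax total = $566.73 + $695.67 = $1,262.40
Taxable wages = $7,084.18 − $1,262.40 = $5,821.78
Federal income tax: $5,821.78 × 0.224 = $1,304.08
State income tax: $5,821.78 × 0.037 = $215.41
State unemployment insurance (employee share): $7,084.18 × 0.004 = $28.34
Medicare: $7,084.18 × 0.011 = $77.93
Health insurance premium: $255.41
Group life insurance premium: $129.83
(Employer's $109.03 toward group life insurance premium is not withheld from the employee.)
Total deductions = $566.73 + $695.67 + $1,304.08 + $215.41 + $28.34 + $77.93 + $255.41 + $129.83 = $3,273.40
Net pay = $7,084.18 − $3,273.40 = $3,810.78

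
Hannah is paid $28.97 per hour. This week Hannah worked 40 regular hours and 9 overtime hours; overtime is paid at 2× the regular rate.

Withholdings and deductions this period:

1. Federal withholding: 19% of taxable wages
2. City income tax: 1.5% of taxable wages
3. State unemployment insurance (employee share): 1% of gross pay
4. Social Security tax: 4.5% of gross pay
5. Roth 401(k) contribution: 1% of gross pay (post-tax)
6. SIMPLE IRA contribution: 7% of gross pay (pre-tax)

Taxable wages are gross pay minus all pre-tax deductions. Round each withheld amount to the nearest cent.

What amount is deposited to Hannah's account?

$1,133.09

Regular pay: 40 × $28.97 = $1,158.80
Overtime pay: 9 × $28.97 × 2 = $521.46
Gross pay = $1,158.80 + $521.46 = $1,680.26
SIMPLE IRA contribution: $1,680.26 × 0.07 = $117.62
Taxable wages = $1,680.26 − $117.62 = $1,562.64
Federal withholding: $1,562.64 × 0.19 = $296.90
City income tax: $1,562.64 × 0.015 = $23.44
State unemployment insurance (employee share): $1,680.26 × 0.01 = $16.80
Social Security tax: $1,680.26 × 0.045 = $75.61
Roth 401(k) contribution: $1,680.26 × 0.01 = $16.80
Total deductions = $117.62 + $296.90 + $23.44 + $16.80 + $75.61 + $16.80 = $547.17
Net pay = $1,680.26 − $547.17 = $1,133.09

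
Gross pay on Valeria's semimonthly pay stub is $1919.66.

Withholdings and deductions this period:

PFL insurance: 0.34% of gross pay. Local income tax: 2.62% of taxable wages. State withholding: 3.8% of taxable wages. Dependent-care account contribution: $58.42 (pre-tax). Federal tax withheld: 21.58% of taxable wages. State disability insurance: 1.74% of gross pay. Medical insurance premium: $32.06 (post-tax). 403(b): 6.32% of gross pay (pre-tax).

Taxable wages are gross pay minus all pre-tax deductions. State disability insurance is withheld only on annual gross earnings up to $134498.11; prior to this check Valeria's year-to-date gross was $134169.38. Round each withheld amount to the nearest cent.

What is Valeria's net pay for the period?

$1208.43

403(b): $1919.66 × 0.0632 = $121.32
Dependent-care account contribution: $58.42
Pre-tax total = $121.32 + $58.42 = $179.74
Taxable wages = $1919.66 − $179.74 = $1739.92
Local income tax: $1739.92 × 0.0262 = $45.59
Federal tax withheld: $1739.92 × 0.2158 = $375.47
State withholding: $1739.92 × 0.038 = $66.12
State disability insurance: only $134498.11 − $134169.38 = $328.73 of this check is subject → $328.73 × 0.0174 = $5.72
PFL insurance: $1919.66 × 0.0034 = $6.53
Medical insurance premium: $32.06
Total deductions = $121.32 + $58.42 + $45.59 + $375.47 + $66.12 + $5.72 + $6.53 + $32.06 = $711.23
Net pay = $1919.66 − $711.23 = $1208.43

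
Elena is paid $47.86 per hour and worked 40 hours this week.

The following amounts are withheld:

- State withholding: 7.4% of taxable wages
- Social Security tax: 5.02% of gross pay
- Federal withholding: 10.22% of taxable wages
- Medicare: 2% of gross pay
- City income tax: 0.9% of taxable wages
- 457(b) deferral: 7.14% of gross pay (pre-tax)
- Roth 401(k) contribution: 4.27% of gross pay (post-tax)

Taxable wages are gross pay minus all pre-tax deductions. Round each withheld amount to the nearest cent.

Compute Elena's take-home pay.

Gross pay: 40 × $47.86 = $1,914.40
457(b) deferral: $1,914.40 × 0.0714 = $136.69
Taxable wages = $1,914.40 − $136.69 = $1,777.71
State withholding: $1,777.71 × 0.074 = $131.55
City income tax: $1,777.71 × 0.009 = $16.00
Federal withholding: $1,777.71 × 0.1022 = $181.68
Medicare: $1,914.40 × 0.02 = $38.29
Social Security tax: $1,914.40 × 0.0502 = $96.10
Roth 401(k) contribution: $1,914.40 × 0.0427 = $81.74
Total deductions = $136.69 + $131.55 + $16.00 + $181.68 + $38.29 + $96.10 + $81.74 = $682.05
Net pay = $1,914.40 − $682.05 = $1,232.35

$1,232.35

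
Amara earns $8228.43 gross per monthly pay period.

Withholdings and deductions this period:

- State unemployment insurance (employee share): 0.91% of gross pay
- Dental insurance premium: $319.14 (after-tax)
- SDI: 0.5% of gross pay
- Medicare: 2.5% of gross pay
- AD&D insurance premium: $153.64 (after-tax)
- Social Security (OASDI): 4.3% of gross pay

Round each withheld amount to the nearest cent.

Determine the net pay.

$7080.10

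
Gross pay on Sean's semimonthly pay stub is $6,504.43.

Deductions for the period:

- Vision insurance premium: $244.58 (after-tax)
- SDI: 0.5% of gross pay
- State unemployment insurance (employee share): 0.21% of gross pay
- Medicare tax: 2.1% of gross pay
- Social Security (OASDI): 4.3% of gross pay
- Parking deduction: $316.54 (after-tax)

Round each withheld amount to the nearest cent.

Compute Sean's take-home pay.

$5,480.85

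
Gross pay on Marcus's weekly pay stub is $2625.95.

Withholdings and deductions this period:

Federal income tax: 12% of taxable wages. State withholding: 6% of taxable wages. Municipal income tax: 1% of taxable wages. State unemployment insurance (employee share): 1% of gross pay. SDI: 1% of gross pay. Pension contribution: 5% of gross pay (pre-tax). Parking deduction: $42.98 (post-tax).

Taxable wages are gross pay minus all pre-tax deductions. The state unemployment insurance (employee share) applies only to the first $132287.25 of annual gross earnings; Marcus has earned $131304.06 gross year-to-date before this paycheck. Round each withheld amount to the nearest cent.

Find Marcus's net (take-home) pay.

Pension contribution: $2625.95 × 0.05 = $131.30
Taxable wages = $2625.95 − $131.30 = $2494.65
Municipal income tax: $2494.65 × 0.01 = $24.95
State withholding: $2494.65 × 0.06 = $149.68
Federal income tax: $2494.65 × 0.12 = $299.36
SDI: $2625.95 × 0.01 = $26.26
State unemployment insurance (employee share): only $132287.25 − $131304.06 = $983.19 of this check is subject → $983.19 × 0.01 = $9.83
Parking deduction: $42.98
Total deductions = $131.30 + $24.95 + $149.68 + $299.36 + $26.26 + $9.83 + $42.98 = $684.36
Net pay = $2625.95 − $684.36 = $1941.59

$1941.59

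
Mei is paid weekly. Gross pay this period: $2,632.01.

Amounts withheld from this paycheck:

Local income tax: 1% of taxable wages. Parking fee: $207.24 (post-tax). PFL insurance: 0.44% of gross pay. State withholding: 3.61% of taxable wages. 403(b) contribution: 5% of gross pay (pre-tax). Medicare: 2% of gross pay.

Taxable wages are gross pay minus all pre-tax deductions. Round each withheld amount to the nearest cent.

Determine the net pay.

403(b) contribution: $2,632.01 × 0.05 = $131.60
Taxable wages = $2,632.01 − $131.60 = $2,500.41
State withholding: $2,500.41 × 0.0361 = $90.26
Local income tax: $2,500.41 × 0.01 = $25.00
Medicare: $2,632.01 × 0.02 = $52.64
PFL insurance: $2,632.01 × 0.0044 = $11.58
Parking fee: $207.24
Total deductions = $131.60 + $90.26 + $25.00 + $52.64 + $11.58 + $207.24 = $518.32
Net pay = $2,632.01 − $518.32 = $2,113.69

$2,113.69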